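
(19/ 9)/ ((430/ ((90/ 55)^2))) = 342/ 26015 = 0.01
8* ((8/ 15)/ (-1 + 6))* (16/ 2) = 512/ 75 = 6.83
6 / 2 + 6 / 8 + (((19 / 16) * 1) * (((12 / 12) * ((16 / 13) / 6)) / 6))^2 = 821701 / 219024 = 3.75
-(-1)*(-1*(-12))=12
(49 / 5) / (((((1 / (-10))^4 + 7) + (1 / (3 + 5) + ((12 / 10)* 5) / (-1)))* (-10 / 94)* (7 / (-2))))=263200 / 11251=23.39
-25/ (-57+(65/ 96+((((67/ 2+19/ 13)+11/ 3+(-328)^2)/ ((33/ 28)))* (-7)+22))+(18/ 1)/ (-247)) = 19562400/ 500208675529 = 0.00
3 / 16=0.19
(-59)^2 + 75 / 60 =13929 / 4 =3482.25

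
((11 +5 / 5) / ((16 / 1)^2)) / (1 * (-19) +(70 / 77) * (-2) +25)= 33 / 2944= 0.01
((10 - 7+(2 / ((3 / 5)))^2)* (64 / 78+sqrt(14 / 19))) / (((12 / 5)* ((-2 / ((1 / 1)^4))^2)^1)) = 1270 / 1053+635* sqrt(266) / 8208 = 2.47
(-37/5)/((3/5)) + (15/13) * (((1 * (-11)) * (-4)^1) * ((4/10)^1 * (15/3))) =3479/39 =89.21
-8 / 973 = -0.01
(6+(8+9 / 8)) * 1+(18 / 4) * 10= 481 / 8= 60.12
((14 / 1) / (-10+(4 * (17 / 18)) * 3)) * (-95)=-1995 / 2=-997.50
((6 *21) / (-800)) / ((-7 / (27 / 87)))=0.01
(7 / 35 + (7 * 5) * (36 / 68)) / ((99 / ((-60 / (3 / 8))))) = -50944 / 1683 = -30.27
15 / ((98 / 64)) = 480 / 49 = 9.80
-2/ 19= -0.11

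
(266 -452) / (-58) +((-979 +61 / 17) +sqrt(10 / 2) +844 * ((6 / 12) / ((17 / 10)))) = -356917 / 493 +sqrt(5) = -721.73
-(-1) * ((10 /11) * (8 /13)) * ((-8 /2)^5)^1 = -81920 /143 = -572.87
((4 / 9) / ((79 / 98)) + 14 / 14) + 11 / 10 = 2.65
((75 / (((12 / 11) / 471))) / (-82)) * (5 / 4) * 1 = -493.62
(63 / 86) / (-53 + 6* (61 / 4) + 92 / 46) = 7 / 387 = 0.02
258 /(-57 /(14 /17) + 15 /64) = -38528 /10301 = -3.74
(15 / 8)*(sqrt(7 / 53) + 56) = 15*sqrt(371) / 424 + 105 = 105.68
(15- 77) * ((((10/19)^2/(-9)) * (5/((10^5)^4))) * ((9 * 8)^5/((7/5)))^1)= 203391/1542358398437500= 0.00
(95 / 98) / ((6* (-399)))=-5 / 12348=-0.00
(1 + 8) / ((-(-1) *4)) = 9 / 4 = 2.25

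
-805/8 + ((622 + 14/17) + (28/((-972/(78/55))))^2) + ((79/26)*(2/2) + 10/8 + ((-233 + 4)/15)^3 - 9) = -533489141030671/175447701000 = -3040.73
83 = 83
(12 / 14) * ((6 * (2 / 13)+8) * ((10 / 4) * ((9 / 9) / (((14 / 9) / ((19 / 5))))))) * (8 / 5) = 238032 / 3185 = 74.74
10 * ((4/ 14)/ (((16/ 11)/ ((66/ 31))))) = 1815/ 434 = 4.18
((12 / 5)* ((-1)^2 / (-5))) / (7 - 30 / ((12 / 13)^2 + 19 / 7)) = 50628 / 148925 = 0.34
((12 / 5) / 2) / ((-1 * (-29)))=6 / 145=0.04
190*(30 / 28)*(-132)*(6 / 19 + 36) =-6831000 / 7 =-975857.14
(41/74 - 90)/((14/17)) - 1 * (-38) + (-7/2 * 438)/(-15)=163621/5180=31.59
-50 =-50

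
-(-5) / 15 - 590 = -589.67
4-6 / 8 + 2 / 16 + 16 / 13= 479 / 104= 4.61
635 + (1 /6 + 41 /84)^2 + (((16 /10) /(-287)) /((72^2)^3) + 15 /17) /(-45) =85029534545051289719 /133818564818534400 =635.41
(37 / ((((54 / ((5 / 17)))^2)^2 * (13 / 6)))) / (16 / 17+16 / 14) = 161875 / 22447376258112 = 0.00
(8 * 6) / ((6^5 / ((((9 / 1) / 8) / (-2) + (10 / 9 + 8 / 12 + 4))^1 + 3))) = 1183 / 23328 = 0.05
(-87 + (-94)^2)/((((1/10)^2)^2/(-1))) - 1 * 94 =-87490094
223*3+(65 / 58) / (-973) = 37754281 / 56434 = 669.00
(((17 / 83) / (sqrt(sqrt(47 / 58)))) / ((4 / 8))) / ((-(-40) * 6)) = 17 * 47^(3 / 4) * 58^(1 / 4) / 468120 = 0.00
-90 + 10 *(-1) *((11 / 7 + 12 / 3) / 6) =-695 / 7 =-99.29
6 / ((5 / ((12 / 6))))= 12 / 5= 2.40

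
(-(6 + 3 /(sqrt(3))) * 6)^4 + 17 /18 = 1213056 * sqrt(3) + 45559601 /18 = 4632163.57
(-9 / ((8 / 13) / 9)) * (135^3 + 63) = -1295420607 / 4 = -323855151.75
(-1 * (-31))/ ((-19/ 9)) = -279/ 19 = -14.68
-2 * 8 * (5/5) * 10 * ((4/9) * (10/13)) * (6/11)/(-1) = 12800/429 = 29.84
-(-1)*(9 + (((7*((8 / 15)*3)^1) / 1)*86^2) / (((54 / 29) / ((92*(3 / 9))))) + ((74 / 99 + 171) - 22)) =1364382.91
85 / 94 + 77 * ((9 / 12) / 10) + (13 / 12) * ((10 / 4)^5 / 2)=59.58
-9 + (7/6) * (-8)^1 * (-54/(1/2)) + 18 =1017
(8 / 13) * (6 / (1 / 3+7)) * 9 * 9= 5832 / 143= 40.78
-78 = -78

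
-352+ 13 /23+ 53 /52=-419097 /1196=-350.42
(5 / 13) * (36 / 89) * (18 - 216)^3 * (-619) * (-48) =-35881170612.55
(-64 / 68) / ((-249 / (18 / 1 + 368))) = 1.46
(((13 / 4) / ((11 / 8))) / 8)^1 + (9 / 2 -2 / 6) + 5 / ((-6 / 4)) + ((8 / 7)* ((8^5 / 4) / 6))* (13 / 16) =390833 / 308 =1268.94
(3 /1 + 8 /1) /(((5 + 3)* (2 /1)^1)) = 11 /16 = 0.69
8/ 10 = 0.80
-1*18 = -18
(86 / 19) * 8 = 688 / 19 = 36.21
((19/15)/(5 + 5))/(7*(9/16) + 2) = 8/375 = 0.02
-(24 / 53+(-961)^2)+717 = -48908636 / 53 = -922804.45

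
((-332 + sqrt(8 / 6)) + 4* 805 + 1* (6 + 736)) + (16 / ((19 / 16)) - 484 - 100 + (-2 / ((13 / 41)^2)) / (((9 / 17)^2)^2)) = 2* sqrt(3) / 3 + 59119912732 / 21067371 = 2807.39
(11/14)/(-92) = -0.01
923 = 923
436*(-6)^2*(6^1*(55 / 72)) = 71940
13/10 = 1.30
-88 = -88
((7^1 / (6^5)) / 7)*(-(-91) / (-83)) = -91 / 645408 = -0.00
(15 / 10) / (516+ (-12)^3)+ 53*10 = 428239 / 808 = 530.00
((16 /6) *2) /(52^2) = 1 /507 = 0.00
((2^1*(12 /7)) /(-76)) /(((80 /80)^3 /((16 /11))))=-96 /1463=-0.07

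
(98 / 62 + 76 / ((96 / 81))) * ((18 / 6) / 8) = 24.64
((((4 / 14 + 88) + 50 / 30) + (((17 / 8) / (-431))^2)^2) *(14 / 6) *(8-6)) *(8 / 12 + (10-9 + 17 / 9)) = 266993683210228565 / 178885061043264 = 1492.54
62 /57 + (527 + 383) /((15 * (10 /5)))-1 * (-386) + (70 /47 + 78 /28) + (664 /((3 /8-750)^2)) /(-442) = 41902455850435009 /99366470954478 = 421.70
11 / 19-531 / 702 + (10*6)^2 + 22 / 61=325463761 / 90402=3600.18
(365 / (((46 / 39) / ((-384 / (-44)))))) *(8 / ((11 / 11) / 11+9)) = 273312 / 115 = 2376.63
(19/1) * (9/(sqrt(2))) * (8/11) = 684 * sqrt(2)/11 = 87.94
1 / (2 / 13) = 13 / 2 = 6.50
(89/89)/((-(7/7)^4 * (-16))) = 1/16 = 0.06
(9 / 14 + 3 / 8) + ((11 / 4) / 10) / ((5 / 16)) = 2657 / 1400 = 1.90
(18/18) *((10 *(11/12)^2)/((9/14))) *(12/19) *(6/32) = 4235/2736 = 1.55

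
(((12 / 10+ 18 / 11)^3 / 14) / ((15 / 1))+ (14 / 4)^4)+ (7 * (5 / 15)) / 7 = 42067510703 / 279510000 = 150.50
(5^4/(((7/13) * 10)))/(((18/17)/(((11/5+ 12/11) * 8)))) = 2886.08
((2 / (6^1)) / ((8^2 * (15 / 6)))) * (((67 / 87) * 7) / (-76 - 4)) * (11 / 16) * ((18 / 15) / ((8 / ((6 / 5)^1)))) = -5159 / 296960000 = -0.00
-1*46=-46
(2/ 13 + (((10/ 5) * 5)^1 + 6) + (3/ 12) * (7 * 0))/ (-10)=-21/ 13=-1.62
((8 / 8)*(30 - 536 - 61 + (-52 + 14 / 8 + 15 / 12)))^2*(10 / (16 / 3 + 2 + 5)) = 307667.03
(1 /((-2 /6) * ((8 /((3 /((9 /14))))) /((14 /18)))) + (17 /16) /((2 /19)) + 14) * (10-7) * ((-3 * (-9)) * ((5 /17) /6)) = 90.26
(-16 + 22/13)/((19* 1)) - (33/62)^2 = -983967/949468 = -1.04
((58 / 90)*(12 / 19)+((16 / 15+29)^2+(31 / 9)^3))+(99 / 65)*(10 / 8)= 17055223033 / 18006300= 947.18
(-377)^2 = 142129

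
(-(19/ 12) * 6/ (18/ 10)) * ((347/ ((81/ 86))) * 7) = -9922465/ 729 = -13611.06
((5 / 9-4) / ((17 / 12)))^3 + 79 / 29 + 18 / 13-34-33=-77.26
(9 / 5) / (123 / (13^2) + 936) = 507 / 263845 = 0.00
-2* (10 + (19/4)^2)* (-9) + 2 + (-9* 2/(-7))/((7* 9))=230561/392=588.17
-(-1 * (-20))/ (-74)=10/ 37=0.27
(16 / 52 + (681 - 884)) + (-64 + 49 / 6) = -20165 / 78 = -258.53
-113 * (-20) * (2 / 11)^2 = 9040 / 121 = 74.71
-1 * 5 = -5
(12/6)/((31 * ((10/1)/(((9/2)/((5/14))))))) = 63/775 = 0.08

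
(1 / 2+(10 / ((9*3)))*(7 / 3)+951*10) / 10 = 951.14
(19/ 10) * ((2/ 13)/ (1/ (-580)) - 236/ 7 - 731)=-1476471/ 910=-1622.50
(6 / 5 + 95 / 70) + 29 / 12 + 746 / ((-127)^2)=34006801 / 6774180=5.02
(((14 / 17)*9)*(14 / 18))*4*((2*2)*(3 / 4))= 69.18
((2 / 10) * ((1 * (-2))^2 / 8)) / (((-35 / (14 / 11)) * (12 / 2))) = -1 / 1650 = -0.00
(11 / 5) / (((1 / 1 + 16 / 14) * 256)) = 77 / 19200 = 0.00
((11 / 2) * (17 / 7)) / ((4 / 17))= 3179 / 56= 56.77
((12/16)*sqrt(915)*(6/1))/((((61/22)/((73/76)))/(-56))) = -2640.66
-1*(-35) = 35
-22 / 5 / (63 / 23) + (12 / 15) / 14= -488 / 315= -1.55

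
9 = 9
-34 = -34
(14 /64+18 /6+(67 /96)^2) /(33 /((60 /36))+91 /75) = 853825 /4841472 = 0.18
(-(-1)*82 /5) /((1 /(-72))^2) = 425088 /5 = 85017.60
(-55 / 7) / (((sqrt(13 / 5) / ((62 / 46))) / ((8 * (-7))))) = 13640 * sqrt(65) / 299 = 367.79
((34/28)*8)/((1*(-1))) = -68/7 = -9.71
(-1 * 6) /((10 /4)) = -12 /5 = -2.40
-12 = -12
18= 18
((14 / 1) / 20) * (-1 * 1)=-7 / 10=-0.70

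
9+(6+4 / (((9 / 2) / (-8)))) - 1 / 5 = 346 / 45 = 7.69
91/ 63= 13/ 9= 1.44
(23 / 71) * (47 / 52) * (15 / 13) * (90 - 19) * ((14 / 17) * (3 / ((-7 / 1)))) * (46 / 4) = -1118835 / 11492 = -97.36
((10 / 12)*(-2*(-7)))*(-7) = -245 / 3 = -81.67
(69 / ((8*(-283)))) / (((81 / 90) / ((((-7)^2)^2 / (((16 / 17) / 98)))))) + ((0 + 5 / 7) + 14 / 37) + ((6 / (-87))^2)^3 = -35429636561060256113 / 4185481436096352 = -8464.89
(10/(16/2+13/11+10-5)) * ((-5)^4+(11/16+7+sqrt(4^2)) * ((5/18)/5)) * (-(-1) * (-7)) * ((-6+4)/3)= 69371995/33696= 2058.76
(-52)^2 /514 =5.26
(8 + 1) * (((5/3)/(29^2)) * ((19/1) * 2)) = 570/841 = 0.68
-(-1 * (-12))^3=-1728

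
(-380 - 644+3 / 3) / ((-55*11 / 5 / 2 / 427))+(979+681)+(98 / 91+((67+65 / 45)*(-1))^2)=157133828 / 11583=13565.90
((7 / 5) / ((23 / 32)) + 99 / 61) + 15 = 130274 / 7015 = 18.57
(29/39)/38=29/1482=0.02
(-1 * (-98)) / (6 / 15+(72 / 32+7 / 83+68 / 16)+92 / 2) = 81340 / 43977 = 1.85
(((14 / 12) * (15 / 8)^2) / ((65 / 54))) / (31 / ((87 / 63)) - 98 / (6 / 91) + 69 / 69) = -246645 / 105889472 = -0.00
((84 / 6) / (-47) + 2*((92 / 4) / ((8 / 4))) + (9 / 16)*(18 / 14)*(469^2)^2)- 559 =26313353549625 / 752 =34991161635.14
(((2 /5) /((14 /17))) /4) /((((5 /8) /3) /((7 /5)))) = 102 /125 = 0.82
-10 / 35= -2 / 7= -0.29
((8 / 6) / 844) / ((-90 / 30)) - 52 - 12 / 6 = -102547 / 1899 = -54.00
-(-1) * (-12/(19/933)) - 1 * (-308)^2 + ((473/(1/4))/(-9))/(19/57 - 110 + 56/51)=-30125297816/315609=-95451.33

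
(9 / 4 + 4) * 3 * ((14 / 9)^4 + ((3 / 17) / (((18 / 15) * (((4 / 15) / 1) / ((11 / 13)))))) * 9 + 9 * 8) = 23795599225 / 15466464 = 1538.53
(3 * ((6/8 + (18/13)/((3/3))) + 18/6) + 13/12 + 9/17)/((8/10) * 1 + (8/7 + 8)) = 1.71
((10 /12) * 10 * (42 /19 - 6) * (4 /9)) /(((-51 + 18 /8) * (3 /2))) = 1280 /6669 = 0.19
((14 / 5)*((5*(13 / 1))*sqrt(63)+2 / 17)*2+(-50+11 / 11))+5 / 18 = -73537 / 1530+1092*sqrt(7) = 2841.10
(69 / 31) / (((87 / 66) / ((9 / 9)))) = 1518 / 899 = 1.69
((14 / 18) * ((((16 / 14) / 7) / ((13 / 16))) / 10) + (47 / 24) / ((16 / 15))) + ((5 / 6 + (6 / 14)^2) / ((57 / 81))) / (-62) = 3951066071 / 2161111680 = 1.83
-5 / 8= -0.62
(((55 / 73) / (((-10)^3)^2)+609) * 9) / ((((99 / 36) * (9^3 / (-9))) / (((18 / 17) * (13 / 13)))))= -8891400011 / 341275000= -26.05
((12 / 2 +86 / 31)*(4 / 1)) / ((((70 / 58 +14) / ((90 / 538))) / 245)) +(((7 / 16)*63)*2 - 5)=9654339 / 66712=144.72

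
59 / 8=7.38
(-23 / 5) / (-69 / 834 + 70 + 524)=-6394 / 825545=-0.01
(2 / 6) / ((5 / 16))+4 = 5.07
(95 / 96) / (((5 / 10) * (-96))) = -95 / 4608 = -0.02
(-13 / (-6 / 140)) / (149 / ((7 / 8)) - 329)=-6370 / 3333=-1.91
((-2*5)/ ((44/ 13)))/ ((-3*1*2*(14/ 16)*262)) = 65/ 30261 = 0.00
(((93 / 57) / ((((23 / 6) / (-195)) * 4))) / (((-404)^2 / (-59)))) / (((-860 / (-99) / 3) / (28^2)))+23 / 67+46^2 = 217650709199403 / 102744227176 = 2118.37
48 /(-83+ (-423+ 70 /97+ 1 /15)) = -69840 /735083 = -0.10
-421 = -421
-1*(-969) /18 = 323 /6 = 53.83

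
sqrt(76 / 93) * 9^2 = 54 * sqrt(1767) / 31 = 73.22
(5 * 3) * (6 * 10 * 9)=8100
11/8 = 1.38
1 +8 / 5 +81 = 418 / 5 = 83.60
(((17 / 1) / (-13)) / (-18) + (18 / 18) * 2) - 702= -163783 / 234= -699.93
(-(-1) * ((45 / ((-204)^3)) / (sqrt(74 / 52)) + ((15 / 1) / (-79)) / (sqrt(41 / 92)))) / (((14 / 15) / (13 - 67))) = 675 * sqrt(962) / 81437888 + 12150 * sqrt(943) / 22673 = 16.46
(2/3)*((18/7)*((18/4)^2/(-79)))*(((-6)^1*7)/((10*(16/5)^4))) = 0.02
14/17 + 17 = 303/17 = 17.82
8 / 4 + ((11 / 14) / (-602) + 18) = 168549 / 8428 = 20.00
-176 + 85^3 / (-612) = -42461 / 36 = -1179.47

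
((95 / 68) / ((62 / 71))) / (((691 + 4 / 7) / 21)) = 991515 / 20409656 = 0.05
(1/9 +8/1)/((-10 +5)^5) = -73/28125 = -0.00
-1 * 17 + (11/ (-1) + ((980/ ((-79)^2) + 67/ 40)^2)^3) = 2374048744562622665736898578771929/ 242038829185737332250382336000000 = 9.81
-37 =-37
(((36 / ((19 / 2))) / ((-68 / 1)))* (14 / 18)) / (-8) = 7 / 1292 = 0.01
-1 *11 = -11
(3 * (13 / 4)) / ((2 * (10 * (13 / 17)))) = 51 / 80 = 0.64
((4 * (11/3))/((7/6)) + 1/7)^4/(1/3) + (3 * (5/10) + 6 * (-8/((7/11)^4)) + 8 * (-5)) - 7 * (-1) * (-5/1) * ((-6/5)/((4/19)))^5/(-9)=2625003840889/48020000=54664.80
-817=-817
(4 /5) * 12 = 48 /5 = 9.60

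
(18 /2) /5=9 /5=1.80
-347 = -347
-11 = -11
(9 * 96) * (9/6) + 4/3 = 1297.33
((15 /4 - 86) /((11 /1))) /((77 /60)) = -705 /121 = -5.83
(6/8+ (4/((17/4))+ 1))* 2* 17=183/2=91.50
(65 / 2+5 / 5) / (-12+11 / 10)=-335 / 109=-3.07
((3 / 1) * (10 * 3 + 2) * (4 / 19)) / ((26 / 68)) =13056 / 247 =52.86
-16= -16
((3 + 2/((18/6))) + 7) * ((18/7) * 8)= 1536/7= 219.43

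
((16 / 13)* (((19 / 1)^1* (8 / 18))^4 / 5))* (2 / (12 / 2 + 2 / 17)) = 2268627968 / 5544045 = 409.20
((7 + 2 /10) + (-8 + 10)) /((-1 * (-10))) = 23 /25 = 0.92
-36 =-36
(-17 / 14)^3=-4913 / 2744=-1.79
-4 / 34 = -2 / 17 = -0.12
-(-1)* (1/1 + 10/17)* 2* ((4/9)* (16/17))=384/289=1.33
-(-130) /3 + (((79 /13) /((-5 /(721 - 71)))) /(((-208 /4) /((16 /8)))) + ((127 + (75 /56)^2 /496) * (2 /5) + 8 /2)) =19490860783 /151656960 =128.52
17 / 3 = 5.67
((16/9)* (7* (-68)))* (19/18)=-72352/81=-893.23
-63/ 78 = -21/ 26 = -0.81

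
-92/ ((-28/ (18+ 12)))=690/ 7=98.57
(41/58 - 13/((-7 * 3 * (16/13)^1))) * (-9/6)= -11789/6496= -1.81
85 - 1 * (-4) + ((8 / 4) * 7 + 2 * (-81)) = -59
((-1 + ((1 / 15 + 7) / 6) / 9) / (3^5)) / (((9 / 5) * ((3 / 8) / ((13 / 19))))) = -36608 / 10097379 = -0.00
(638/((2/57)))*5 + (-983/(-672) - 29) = 61076375/672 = 90887.46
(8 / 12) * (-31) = -62 / 3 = -20.67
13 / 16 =0.81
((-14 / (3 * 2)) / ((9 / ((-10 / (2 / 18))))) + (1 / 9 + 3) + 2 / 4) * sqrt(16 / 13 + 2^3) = 485 * sqrt(390) / 117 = 81.86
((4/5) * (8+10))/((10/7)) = 252/25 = 10.08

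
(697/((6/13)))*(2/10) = 9061/30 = 302.03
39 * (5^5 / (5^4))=195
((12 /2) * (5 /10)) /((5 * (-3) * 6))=-1 /30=-0.03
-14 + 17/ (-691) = -9691/ 691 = -14.02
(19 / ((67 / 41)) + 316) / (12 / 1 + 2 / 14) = 153657 / 5695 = 26.98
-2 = -2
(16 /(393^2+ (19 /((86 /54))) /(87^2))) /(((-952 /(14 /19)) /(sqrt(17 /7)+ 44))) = -0.00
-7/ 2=-3.50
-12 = -12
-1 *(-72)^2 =-5184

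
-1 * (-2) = 2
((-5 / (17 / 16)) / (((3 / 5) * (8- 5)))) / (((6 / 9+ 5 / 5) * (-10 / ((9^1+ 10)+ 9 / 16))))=313 / 102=3.07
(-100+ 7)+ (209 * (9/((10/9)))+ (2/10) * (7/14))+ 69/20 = 1603.45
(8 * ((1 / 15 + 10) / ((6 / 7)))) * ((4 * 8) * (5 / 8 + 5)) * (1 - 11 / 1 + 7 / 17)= -2756656 / 17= -162156.24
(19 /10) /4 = 19 /40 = 0.48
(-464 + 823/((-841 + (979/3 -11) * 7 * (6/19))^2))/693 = -3470527297/5183795925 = -0.67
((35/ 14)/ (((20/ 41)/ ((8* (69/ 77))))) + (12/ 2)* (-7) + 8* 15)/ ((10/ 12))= 10602/ 77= 137.69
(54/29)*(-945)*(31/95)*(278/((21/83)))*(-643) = 223527944412/551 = 405676850.11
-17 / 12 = -1.42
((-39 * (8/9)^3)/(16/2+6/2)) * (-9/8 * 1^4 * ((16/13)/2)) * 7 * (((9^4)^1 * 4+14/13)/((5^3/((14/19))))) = 1866.91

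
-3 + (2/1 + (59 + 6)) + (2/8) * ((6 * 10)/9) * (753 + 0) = 1319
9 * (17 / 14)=153 / 14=10.93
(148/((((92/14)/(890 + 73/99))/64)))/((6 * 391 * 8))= 182715176/2670921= 68.41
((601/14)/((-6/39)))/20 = -7813/560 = -13.95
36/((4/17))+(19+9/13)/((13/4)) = 26881/169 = 159.06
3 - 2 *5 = -7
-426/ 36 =-71/ 6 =-11.83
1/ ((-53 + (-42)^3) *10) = -1/ 741410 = -0.00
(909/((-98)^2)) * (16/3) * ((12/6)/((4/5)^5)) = 946875/307328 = 3.08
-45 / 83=-0.54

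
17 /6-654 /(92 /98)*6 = -4177.08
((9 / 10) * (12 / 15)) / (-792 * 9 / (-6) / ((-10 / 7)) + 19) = -18 / 20315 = -0.00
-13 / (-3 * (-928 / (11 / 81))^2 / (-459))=-26741 / 627803136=-0.00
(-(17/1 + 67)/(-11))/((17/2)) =168/187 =0.90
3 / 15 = 1 / 5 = 0.20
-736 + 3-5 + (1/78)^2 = -4489991/6084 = -738.00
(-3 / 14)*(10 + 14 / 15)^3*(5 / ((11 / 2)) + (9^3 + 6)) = -3570659168 / 17325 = -206098.65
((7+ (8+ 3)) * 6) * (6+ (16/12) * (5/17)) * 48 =563328/17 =33136.94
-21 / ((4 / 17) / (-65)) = 23205 / 4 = 5801.25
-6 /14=-3 /7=-0.43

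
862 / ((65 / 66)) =56892 / 65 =875.26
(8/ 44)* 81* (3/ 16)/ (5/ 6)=3.31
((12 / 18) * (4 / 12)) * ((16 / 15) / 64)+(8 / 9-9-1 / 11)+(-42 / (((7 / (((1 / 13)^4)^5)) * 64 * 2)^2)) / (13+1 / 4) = -3341097029130245162647117537110646616063800952795016551 / 407534526120860328270645163465383401770482928654202880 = -8.20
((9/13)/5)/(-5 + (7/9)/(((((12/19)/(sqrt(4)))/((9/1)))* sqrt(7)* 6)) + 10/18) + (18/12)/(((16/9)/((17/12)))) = 1.15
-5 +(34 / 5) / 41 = -991 / 205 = -4.83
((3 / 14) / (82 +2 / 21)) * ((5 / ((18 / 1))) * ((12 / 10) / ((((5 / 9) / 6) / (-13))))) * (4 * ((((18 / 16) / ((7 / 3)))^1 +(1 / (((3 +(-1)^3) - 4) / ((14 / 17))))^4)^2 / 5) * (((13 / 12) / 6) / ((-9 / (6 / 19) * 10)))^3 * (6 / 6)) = 163078173804795769 / 25143848677304649627955200000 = 0.00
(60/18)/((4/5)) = 25/6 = 4.17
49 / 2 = 24.50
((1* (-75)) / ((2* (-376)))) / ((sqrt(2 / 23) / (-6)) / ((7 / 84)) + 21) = 0.00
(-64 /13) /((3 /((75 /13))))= -1600 /169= -9.47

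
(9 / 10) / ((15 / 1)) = 3 / 50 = 0.06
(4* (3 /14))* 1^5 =6 /7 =0.86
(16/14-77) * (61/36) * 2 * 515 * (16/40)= -370697/7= -52956.71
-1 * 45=-45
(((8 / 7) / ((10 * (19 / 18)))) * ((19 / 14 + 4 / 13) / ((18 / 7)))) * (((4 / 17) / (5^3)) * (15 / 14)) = 3636 / 25718875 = 0.00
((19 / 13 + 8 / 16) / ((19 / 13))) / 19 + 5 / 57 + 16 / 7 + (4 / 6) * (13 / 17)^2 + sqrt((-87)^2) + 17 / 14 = 28496905 / 312987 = 91.05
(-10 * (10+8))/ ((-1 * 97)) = 180/ 97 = 1.86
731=731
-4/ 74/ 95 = -2/ 3515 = -0.00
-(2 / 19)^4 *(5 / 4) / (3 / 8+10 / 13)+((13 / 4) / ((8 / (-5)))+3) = 480687609 / 496262368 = 0.97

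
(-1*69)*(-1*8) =552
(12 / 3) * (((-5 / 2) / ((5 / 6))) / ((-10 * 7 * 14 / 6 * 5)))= 0.01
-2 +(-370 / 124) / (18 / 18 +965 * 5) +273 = 81086267 / 299212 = 271.00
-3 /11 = -0.27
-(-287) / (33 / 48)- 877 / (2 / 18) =-82231 / 11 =-7475.55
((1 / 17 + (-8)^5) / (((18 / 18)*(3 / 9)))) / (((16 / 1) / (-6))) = 5013495 / 136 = 36863.93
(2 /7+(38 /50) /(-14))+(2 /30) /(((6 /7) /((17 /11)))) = 6092 /17325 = 0.35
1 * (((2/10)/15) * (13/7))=13/525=0.02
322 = 322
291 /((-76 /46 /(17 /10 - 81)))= 5307549 /380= 13967.23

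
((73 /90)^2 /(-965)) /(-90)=5329 /703485000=0.00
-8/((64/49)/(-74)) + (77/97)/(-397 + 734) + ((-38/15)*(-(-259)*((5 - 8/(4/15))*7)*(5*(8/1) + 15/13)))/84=867548803555/15298452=56708.27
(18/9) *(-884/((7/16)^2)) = -452608/49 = -9236.90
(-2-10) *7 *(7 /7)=-84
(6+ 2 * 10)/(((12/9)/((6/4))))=117/4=29.25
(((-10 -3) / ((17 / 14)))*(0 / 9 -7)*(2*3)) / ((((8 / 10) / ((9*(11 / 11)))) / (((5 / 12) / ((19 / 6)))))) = 429975 / 646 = 665.60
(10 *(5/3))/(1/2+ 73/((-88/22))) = -200/213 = -0.94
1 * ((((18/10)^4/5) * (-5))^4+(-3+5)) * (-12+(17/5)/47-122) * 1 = -58329709201097273043/35858154296875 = -1626679.07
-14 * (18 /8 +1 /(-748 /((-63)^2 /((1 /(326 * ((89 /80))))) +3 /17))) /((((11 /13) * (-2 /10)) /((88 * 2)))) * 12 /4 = -266908412043 /3179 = -83959865.38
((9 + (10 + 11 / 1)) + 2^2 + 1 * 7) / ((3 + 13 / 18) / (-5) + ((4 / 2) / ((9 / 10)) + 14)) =2.65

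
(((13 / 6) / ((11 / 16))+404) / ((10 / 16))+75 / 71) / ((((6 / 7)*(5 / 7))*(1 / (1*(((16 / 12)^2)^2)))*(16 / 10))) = 2105.18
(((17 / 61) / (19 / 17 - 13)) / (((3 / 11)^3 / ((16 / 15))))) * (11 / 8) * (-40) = 33849992 / 499041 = 67.83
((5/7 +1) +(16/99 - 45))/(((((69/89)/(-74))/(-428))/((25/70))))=-210600192700/334719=-629185.06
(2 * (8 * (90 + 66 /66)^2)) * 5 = 662480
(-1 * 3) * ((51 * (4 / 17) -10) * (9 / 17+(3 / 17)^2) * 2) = -1944 / 289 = -6.73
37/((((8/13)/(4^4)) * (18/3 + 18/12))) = 30784/15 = 2052.27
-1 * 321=-321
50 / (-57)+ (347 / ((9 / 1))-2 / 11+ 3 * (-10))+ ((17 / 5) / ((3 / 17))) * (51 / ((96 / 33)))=103911043 / 300960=345.27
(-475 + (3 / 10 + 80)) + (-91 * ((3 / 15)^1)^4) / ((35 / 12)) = -2467187 / 6250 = -394.75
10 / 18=5 / 9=0.56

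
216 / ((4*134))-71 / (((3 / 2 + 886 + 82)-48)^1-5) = 39977 / 122811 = 0.33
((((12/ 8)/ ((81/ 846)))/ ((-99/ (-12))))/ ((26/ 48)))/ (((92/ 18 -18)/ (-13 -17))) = 33840/ 4147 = 8.16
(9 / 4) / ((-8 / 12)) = -27 / 8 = -3.38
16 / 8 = 2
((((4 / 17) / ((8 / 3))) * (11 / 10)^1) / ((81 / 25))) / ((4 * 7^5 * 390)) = 11 / 9627587424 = 0.00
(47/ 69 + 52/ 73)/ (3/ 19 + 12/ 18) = 133361/ 78913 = 1.69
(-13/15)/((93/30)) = -26/93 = -0.28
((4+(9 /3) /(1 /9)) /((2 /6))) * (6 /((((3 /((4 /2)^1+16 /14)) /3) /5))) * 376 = 23078880 /7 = 3296982.86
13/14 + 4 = 69/14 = 4.93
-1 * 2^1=-2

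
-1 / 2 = -0.50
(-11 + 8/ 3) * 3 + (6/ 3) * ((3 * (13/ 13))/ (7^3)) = -8569/ 343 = -24.98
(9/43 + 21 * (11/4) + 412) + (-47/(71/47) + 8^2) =6140763/12212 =502.85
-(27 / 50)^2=-729 / 2500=-0.29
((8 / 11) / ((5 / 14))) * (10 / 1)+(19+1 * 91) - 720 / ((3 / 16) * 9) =-9778 / 33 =-296.30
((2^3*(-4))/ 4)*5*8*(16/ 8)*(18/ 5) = -2304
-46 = -46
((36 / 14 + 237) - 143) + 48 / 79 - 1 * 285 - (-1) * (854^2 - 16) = 403199035 / 553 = 729112.18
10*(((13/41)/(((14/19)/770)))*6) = 815100/41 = 19880.49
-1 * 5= -5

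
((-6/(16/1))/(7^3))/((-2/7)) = 3/784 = 0.00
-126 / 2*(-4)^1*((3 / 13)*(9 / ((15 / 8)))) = 18144 / 65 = 279.14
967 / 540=1.79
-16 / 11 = -1.45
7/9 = 0.78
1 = 1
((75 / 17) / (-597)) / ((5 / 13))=-65 / 3383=-0.02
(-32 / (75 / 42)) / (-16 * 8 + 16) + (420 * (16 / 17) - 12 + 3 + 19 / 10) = 330101 / 850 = 388.35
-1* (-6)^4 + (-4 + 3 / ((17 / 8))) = -22076 / 17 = -1298.59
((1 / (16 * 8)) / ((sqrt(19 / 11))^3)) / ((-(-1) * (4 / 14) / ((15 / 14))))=165 * sqrt(209) / 184832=0.01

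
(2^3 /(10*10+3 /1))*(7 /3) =56 /309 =0.18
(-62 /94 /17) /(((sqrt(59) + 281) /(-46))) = 200353 /31521349 - 713 * sqrt(59) /31521349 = 0.01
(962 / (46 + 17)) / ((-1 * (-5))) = 962 / 315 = 3.05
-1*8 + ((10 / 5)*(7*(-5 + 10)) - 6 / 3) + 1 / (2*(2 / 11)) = 251 / 4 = 62.75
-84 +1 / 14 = -83.93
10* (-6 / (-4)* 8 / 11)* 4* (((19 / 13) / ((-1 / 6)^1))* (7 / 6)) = -446.43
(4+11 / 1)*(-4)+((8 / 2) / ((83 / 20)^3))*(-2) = -60.11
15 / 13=1.15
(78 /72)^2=1.17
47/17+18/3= 149/17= 8.76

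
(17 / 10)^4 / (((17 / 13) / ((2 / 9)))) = 63869 / 45000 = 1.42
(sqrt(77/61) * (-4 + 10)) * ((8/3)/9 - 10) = -524 * sqrt(4697)/549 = -65.41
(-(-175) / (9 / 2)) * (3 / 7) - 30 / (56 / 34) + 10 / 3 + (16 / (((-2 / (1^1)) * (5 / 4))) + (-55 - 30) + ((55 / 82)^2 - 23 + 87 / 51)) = -441920247 / 4000780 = -110.46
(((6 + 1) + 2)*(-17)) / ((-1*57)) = 51 / 19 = 2.68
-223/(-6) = 223/6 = 37.17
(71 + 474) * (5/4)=2725/4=681.25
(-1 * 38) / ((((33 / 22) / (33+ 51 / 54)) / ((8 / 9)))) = -185744 / 243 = -764.38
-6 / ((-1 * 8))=3 / 4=0.75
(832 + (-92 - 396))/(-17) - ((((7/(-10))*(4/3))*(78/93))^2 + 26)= -172205282/3675825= -46.85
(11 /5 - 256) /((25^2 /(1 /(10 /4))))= -0.16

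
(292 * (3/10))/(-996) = -73/830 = -0.09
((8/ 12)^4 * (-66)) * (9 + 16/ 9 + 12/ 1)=-72160/ 243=-296.95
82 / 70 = 1.17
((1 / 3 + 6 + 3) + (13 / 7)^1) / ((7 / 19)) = 4465 / 147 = 30.37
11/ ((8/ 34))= 187/ 4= 46.75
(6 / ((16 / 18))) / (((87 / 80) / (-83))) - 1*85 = -17405 / 29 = -600.17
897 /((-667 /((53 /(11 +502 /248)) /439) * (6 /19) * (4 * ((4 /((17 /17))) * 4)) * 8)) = -21359 /277026560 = -0.00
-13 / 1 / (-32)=13 / 32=0.41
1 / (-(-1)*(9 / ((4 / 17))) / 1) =4 / 153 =0.03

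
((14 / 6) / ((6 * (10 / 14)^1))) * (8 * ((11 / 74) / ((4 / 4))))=1078 / 1665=0.65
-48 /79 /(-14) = 24 /553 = 0.04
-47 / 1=-47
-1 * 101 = -101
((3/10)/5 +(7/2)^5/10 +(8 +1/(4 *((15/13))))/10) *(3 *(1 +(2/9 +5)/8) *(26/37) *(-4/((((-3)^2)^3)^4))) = -396553339/150478457037076800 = -0.00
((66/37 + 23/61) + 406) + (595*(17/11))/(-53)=514241122/1315831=390.81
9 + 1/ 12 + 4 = 157/ 12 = 13.08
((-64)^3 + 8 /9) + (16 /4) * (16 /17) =-40107320 /153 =-262139.35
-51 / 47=-1.09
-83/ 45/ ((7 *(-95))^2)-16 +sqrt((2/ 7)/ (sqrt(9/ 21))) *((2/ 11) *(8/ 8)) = -318402083/ 19900125 +2 *sqrt(2) *21^(3/ 4)/ 231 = -15.88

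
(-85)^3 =-614125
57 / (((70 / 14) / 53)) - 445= 796 / 5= 159.20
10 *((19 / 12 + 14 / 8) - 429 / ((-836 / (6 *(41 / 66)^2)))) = 1247395 / 27588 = 45.22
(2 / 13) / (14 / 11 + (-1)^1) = 22 / 39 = 0.56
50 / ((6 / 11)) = 275 / 3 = 91.67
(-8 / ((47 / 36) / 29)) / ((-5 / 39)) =1386.08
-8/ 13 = -0.62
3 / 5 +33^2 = 5448 / 5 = 1089.60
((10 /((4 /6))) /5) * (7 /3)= 7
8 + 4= 12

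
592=592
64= 64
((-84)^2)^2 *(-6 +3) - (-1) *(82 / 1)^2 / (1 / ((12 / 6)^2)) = -149334512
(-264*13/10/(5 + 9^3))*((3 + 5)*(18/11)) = -6.12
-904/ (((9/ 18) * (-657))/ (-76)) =-137408/ 657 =-209.14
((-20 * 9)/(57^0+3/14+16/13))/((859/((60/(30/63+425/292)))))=-482122368/181112419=-2.66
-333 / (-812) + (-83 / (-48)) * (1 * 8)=34697 / 2436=14.24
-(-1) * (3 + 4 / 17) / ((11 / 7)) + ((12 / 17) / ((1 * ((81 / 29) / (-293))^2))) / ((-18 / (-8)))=1155873049 / 334611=3454.38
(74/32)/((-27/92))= -851/108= -7.88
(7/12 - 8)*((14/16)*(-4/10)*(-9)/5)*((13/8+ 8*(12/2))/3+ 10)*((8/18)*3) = -396851/2400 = -165.35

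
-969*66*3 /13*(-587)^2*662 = -43764619730436 /13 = -3366509210033.54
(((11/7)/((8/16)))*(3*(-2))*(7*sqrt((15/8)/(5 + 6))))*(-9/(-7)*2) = -54*sqrt(330)/7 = -140.14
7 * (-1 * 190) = -1330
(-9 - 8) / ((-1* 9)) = 17 / 9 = 1.89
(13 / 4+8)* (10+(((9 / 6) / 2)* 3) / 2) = 125.16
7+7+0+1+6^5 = 7791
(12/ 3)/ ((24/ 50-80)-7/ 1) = -0.05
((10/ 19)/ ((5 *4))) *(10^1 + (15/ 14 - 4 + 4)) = 155/ 532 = 0.29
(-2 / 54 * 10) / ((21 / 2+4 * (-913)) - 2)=20 / 196749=0.00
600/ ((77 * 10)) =60/ 77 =0.78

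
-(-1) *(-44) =-44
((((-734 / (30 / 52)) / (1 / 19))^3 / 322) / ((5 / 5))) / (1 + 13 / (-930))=-1477851240096826816 / 33218325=-44489035497.63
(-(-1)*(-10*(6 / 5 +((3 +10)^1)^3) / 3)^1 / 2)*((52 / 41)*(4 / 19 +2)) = -8001448 / 779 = -10271.44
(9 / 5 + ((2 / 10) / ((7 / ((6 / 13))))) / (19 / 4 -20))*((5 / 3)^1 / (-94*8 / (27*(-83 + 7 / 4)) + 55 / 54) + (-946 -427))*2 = -654609759582 / 132618941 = -4936.02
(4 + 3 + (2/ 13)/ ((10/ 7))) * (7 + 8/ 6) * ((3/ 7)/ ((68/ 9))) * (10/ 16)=7425/ 3536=2.10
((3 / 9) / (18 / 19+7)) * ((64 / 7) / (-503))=-0.00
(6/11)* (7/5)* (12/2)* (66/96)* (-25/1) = -315/4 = -78.75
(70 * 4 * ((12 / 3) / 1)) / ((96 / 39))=455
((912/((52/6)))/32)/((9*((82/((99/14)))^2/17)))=3165723/68531008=0.05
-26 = -26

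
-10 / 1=-10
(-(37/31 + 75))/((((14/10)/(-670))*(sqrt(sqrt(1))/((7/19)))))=7912700/589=13434.13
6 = 6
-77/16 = -4.81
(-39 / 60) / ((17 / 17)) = -13 / 20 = -0.65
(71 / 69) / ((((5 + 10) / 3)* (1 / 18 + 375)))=426 / 776365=0.00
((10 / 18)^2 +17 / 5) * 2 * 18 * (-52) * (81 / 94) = -1405872 / 235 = -5982.43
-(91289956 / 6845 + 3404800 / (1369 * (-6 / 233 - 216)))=-2295511026652 / 172268115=-13325.22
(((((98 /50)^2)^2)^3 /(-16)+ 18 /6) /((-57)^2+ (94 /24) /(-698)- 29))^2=39041831110394659064680436038042345390967855409 /10337220175997131832446029875427484512329101562500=0.00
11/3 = 3.67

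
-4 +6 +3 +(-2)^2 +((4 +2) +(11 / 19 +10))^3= 31317606 / 6859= 4565.91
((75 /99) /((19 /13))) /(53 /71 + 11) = 23075 /522918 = 0.04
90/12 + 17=49/2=24.50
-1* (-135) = 135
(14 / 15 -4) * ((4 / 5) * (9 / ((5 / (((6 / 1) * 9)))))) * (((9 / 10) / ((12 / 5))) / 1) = -11178 / 125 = -89.42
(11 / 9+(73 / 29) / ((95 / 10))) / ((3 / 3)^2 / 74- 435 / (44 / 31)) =-12006500 / 2474159157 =-0.00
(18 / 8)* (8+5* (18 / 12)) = 279 / 8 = 34.88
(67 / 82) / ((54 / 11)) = 737 / 4428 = 0.17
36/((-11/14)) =-45.82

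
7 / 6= 1.17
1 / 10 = 0.10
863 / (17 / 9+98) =7767 / 899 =8.64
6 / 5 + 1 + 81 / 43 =878 / 215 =4.08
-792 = -792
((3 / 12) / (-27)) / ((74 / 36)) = -1 / 222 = -0.00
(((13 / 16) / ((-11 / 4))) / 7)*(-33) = 39 / 28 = 1.39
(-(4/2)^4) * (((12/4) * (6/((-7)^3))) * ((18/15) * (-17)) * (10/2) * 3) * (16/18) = -78336/343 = -228.38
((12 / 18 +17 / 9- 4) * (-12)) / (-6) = -2.89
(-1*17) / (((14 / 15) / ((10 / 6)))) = -425 / 14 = -30.36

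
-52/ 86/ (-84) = 13/ 1806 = 0.01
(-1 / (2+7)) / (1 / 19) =-19 / 9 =-2.11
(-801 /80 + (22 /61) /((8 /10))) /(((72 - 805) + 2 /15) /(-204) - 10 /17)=-246177 /77348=-3.18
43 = 43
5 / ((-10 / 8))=-4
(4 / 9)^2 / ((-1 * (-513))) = 16 / 41553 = 0.00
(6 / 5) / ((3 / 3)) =6 / 5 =1.20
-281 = -281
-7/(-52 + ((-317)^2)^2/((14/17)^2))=-1372/2918333295777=-0.00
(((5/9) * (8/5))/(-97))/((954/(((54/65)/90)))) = -4/45112275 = -0.00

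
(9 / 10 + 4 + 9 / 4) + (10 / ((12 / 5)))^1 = 679 / 60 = 11.32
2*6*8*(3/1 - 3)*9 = 0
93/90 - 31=-899/30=-29.97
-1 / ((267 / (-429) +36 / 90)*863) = 715 / 137217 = 0.01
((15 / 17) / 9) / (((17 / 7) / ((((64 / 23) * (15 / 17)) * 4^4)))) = 2867200 / 112999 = 25.37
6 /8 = 3 /4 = 0.75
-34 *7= -238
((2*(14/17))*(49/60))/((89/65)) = 4459/4539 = 0.98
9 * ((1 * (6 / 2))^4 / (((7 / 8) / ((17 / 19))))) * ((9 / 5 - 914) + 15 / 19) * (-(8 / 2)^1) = 34337136384 / 12635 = 2717620.61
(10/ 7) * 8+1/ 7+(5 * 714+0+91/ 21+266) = 80890/ 21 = 3851.90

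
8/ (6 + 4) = 4/ 5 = 0.80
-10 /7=-1.43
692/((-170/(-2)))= 692/85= 8.14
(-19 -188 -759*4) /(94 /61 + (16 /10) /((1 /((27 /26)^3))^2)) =-38194153472280 /41781451669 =-914.14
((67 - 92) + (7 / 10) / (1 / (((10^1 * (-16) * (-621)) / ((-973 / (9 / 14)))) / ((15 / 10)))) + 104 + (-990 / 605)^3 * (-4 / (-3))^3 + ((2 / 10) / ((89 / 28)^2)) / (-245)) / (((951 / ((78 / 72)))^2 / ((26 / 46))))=7132776351161383 / 256059577739628154800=0.00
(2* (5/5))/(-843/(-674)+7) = 1348/5561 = 0.24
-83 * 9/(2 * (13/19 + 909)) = -14193/34568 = -0.41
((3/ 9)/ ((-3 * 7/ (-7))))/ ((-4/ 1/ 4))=-1/ 9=-0.11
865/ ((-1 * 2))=-865/ 2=-432.50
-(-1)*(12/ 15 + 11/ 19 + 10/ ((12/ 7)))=4111/ 570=7.21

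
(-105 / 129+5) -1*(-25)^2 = -26695 / 43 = -620.81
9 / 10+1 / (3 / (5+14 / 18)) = 763 / 270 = 2.83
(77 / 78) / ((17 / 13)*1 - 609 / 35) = -385 / 6276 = -0.06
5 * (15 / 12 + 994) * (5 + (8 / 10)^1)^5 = 81654884169 / 2500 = 32661953.67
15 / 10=3 / 2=1.50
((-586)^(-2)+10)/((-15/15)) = -3433961/343396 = -10.00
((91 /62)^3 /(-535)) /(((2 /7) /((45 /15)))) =-15824991 /255010960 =-0.06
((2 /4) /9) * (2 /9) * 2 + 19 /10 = 1559 /810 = 1.92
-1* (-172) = 172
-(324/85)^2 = -104976/7225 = -14.53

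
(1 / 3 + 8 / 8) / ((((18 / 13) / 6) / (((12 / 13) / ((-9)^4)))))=16 / 19683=0.00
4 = 4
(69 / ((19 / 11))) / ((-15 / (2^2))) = -1012 / 95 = -10.65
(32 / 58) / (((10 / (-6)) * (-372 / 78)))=312 / 4495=0.07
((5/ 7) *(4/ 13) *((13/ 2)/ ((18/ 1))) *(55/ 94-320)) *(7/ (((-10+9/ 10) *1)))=750625/ 38493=19.50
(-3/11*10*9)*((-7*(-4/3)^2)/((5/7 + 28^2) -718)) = 23520/5137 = 4.58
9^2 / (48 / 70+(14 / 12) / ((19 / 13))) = 323190 / 5921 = 54.58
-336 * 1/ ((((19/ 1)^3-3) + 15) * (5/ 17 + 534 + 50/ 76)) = -72352/ 791491103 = -0.00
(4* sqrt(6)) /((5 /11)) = 44* sqrt(6) /5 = 21.56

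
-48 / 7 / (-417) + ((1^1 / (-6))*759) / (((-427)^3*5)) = 1779566207 / 108217731370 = 0.02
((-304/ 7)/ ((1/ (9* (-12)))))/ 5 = 32832/ 35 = 938.06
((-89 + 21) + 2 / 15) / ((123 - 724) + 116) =1018 / 7275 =0.14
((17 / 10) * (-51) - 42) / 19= -1287 / 190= -6.77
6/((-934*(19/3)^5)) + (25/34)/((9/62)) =896162019038/176919749649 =5.07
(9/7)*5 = 45/7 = 6.43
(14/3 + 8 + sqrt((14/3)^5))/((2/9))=57 + 98 *sqrt(42)/3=268.70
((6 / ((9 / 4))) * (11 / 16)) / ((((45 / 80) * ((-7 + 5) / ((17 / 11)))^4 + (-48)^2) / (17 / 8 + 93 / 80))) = 241626253 / 92430793440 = 0.00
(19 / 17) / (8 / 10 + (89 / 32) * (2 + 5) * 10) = 1520 / 265863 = 0.01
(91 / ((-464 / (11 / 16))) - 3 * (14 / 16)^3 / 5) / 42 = -5693 / 445440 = -0.01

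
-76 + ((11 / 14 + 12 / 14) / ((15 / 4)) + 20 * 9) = 10966 / 105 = 104.44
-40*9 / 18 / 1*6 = -120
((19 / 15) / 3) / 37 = 19 / 1665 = 0.01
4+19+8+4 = 35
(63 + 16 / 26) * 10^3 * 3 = 190846.15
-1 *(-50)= 50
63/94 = 0.67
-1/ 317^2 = -1/ 100489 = -0.00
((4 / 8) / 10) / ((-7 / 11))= -11 / 140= -0.08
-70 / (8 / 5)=-175 / 4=-43.75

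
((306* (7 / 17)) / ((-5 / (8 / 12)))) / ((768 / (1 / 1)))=-7 / 320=-0.02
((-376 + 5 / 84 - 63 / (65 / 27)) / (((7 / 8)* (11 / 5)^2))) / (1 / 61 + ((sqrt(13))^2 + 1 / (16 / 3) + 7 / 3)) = -21428265440 / 3506463961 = -6.11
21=21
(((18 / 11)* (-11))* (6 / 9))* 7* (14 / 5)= -1176 / 5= -235.20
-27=-27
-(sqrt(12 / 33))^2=-4 / 11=-0.36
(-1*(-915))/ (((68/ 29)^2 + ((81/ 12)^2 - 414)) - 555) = -12312240/ 12351791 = -1.00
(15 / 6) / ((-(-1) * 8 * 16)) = 5 / 256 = 0.02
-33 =-33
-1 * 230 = -230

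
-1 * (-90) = 90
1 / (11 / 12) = 12 / 11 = 1.09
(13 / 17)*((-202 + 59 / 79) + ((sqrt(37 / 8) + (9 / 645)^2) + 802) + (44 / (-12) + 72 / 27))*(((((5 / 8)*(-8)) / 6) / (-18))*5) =325*sqrt(74) / 7344 + 28471835743 / 268186356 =106.55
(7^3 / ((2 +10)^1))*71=24353 / 12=2029.42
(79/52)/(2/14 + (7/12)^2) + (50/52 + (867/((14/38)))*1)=208945063/88634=2357.39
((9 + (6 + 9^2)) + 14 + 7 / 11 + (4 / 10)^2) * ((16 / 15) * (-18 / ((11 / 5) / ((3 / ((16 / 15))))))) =-1645326 / 605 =-2719.55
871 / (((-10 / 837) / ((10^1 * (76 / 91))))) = -4262004 / 7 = -608857.71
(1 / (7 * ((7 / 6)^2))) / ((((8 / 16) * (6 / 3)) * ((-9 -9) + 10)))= -0.01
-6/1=-6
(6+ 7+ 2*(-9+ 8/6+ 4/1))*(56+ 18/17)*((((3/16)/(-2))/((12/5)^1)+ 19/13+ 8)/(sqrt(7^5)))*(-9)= -22812945*sqrt(7)/285376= -211.50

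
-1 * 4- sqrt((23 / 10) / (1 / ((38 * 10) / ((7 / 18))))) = -51.41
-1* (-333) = 333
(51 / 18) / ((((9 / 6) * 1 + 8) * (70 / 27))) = 153 / 1330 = 0.12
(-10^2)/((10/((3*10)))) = -300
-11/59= -0.19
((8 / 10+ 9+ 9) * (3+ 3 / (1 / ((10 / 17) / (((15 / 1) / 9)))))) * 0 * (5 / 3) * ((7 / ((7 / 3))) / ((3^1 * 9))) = 0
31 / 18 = 1.72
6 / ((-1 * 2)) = -3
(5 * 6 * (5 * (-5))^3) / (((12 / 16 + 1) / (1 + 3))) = -1071428.57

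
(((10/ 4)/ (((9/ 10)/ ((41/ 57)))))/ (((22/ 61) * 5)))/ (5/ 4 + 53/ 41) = 1025410/ 2353131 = 0.44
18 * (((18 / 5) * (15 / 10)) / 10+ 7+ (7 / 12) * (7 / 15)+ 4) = 10631 / 50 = 212.62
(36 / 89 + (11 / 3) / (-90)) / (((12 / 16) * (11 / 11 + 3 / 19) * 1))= 166079 / 396495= 0.42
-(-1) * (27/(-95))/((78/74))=-333/1235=-0.27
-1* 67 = -67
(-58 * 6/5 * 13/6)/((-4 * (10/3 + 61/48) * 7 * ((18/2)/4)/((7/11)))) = 928/2805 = 0.33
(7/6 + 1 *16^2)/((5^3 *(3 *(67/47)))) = 72521/150750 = 0.48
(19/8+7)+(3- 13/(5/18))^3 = -84018297/1000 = -84018.30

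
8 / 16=0.50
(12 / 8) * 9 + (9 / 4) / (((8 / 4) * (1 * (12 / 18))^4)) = 2457 / 128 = 19.20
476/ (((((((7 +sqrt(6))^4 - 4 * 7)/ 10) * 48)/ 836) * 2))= 172977805/ 3184329 - 191506700 * sqrt(6)/ 9552987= 5.22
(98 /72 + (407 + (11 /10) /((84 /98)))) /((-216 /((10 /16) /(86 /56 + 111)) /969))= -20839637 /2041848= -10.21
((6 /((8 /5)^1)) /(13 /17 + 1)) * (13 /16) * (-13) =-2873 /128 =-22.45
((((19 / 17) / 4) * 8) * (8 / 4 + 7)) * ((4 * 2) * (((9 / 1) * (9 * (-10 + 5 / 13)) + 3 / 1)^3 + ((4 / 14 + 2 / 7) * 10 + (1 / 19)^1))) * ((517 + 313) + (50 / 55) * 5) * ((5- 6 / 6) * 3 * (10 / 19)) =-396160929515298.34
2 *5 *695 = 6950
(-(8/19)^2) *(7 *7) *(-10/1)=31360/361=86.87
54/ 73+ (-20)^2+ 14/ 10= 402.14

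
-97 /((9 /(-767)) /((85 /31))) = 6323915 /279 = 22666.36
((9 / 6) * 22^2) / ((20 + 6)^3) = 0.04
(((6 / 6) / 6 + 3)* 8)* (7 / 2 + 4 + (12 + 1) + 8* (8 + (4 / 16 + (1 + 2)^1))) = 8398 / 3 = 2799.33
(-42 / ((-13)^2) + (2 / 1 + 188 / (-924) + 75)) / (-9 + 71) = 1494179 / 1210209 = 1.23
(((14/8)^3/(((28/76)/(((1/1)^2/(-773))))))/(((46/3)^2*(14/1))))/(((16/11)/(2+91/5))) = -1329867/16749240320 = -0.00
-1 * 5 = -5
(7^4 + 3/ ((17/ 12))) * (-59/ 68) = -2410327/ 1156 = -2085.06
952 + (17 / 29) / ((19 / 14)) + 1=525341 / 551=953.43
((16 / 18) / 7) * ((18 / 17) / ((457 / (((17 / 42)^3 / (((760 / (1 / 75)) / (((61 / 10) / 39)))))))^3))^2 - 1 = -4419028027140884688168918806134997331304377799796458785265065693177713191169334328584359 / 4419028027140884688168918806134997331304377799796458785267572736000000000000000000000000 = -1.00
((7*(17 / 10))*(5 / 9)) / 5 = 119 / 90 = 1.32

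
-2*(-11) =22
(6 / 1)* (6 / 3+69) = 426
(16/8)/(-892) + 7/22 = 775/2453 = 0.32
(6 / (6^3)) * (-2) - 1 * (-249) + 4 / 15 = 22429 / 90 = 249.21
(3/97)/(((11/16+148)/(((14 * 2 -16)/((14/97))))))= 96/5551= 0.02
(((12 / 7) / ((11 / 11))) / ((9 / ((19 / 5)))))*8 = 5.79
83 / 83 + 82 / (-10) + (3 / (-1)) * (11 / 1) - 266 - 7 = -1566 / 5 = -313.20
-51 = -51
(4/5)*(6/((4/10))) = 12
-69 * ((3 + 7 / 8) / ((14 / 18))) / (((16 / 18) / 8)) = -173259 / 56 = -3093.91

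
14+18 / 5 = 88 / 5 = 17.60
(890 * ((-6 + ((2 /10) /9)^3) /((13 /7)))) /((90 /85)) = -5790618659 /2132325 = -2715.64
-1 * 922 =-922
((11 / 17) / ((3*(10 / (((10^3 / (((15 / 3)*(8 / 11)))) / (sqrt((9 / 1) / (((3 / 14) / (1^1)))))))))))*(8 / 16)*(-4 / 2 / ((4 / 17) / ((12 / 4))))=-605*sqrt(42) / 336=-11.67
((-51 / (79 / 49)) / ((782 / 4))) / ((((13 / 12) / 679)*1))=-2395512 / 23621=-101.41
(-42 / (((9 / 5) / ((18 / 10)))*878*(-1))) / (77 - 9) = 21 / 29852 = 0.00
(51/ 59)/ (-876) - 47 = -809733/ 17228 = -47.00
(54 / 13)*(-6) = -324 / 13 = -24.92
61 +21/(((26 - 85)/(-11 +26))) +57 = 6647/59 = 112.66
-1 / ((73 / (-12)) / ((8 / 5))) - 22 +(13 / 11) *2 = -77784 / 4015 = -19.37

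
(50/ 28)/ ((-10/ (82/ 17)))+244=57867/ 238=243.14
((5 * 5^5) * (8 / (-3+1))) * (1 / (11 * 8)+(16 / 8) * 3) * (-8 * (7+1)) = 264500000 / 11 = 24045454.55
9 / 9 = 1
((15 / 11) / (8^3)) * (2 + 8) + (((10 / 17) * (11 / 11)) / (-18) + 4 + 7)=4736723 / 430848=10.99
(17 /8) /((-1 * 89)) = -0.02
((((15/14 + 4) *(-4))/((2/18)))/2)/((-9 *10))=71/70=1.01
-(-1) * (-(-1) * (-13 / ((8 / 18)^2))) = -1053 / 16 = -65.81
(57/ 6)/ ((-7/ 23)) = -437/ 14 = -31.21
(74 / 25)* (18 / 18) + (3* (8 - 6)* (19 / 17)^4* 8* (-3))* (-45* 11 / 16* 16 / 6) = 38711517554 / 2088025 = 18539.78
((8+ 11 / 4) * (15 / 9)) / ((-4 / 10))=-1075 / 24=-44.79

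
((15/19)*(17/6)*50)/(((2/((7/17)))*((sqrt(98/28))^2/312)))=39000/19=2052.63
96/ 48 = 2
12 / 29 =0.41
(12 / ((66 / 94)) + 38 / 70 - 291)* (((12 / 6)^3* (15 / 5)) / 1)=-2525904 / 385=-6560.79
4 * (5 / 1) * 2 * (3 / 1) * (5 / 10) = 60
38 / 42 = 19 / 21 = 0.90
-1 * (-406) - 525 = -119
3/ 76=0.04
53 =53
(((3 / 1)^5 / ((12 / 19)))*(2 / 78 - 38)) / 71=-759753 / 3692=-205.78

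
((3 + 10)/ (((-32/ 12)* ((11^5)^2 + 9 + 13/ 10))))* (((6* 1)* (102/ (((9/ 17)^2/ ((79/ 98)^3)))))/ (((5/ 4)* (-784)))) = 31489907891/ 143543127683180977248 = 0.00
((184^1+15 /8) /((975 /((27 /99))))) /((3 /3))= 1487 /28600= 0.05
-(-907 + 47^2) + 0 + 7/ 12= -15617/ 12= -1301.42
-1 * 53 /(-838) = 53 /838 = 0.06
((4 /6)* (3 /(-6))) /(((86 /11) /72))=-132 /43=-3.07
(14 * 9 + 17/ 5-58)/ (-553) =-51/ 395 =-0.13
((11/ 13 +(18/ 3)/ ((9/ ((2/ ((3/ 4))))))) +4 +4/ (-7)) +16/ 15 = 29153/ 4095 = 7.12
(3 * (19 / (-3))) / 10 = -19 / 10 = -1.90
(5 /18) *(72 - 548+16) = -127.78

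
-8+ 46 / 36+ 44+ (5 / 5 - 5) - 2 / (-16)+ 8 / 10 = 12313 / 360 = 34.20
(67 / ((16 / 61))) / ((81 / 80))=20435 / 81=252.28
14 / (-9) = -1.56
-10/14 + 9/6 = 11/14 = 0.79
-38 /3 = -12.67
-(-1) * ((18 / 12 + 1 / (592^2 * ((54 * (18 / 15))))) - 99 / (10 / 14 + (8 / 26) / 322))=-7757815728193 / 56661617664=-136.91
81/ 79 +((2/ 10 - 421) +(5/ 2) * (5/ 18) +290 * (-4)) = -22454521/ 14220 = -1579.08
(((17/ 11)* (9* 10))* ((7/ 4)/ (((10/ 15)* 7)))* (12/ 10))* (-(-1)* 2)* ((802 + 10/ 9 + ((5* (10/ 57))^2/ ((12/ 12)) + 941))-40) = 847491021/ 3971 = 213420.05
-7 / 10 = -0.70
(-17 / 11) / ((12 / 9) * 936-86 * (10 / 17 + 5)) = -0.00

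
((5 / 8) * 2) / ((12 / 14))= 35 / 24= 1.46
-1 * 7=-7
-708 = -708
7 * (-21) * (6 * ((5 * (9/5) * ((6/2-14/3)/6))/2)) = 2205/2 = 1102.50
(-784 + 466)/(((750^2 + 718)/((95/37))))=-15105/10419533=-0.00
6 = 6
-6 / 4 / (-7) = 3 / 14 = 0.21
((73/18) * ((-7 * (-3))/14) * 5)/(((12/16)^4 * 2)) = 11680/243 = 48.07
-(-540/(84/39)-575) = 5780/7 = 825.71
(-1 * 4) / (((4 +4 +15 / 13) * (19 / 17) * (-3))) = 52 / 399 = 0.13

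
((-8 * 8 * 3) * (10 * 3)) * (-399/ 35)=65664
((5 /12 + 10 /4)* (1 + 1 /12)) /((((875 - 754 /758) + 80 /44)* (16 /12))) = 1896895 /701051136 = 0.00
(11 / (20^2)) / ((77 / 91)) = 0.03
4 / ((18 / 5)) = 10 / 9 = 1.11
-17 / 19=-0.89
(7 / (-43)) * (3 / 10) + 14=13.95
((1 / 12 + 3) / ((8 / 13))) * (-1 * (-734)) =176527 / 48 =3677.65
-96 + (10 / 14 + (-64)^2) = 28005 / 7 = 4000.71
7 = 7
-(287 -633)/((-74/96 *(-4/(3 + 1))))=16608/37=448.86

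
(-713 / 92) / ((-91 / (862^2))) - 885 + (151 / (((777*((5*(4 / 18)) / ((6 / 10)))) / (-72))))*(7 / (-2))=5254427842 / 84175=62422.67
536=536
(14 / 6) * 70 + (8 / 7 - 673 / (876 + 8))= 3039203 / 18564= 163.71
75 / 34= 2.21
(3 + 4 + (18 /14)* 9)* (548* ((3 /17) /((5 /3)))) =1077.58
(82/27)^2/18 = 3362/6561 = 0.51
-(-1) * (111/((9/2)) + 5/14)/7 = 1051/294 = 3.57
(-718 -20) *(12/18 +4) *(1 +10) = -37884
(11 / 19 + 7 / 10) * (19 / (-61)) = -243 / 610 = -0.40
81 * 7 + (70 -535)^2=216792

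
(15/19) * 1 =15/19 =0.79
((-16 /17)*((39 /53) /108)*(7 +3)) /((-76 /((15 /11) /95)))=130 /10733613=0.00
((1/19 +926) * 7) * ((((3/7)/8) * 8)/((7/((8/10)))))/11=42228/1463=28.86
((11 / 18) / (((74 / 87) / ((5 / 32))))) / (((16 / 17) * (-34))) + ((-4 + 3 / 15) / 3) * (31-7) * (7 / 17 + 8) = -9882538391 / 38645760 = -255.72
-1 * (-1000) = 1000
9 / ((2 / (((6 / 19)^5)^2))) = 272097792 / 6131066257801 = 0.00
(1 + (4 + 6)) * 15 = 165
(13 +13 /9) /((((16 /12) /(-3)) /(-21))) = 682.50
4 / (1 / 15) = 60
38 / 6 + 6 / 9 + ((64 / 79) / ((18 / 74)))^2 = 18.09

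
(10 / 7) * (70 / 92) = 25 / 23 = 1.09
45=45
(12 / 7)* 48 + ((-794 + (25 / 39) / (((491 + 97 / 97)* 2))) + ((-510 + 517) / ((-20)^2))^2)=-711.71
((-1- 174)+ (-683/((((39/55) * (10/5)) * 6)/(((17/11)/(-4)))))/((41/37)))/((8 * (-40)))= 2256713/4912128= 0.46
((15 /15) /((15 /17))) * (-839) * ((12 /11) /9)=-57052 /495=-115.26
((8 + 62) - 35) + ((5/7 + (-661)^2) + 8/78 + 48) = 437004.82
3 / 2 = 1.50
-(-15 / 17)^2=-225 / 289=-0.78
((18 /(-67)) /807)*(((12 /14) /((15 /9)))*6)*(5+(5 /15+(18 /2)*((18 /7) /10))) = -173448 /22078175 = -0.01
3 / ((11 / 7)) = 21 / 11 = 1.91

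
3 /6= 1 /2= 0.50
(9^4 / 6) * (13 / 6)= 9477 / 4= 2369.25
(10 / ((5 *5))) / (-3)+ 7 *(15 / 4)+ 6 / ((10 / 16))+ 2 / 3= 2183 / 60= 36.38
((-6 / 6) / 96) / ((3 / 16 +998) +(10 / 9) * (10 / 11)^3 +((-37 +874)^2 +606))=-3993 / 269162963618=-0.00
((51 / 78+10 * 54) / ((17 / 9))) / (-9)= -14057 / 442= -31.80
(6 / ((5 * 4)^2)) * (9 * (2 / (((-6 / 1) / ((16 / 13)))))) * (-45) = 162 / 65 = 2.49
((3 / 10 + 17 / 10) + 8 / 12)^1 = 8 / 3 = 2.67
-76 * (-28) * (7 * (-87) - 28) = -1355536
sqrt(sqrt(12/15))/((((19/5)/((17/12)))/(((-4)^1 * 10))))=-14.10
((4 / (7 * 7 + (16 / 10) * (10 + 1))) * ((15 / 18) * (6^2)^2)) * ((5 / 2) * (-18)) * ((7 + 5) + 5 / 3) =-1476000 / 37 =-39891.89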